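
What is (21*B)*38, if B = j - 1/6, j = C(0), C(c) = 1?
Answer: 665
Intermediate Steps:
j = 1
B = ⅚ (B = 1 - 1/6 = 1 - 1*⅙ = 1 - ⅙ = ⅚ ≈ 0.83333)
(21*B)*38 = (21*(⅚))*38 = (35/2)*38 = 665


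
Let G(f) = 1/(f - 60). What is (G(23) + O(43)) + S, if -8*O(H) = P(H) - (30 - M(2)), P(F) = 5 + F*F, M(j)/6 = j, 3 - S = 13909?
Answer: -1046029/74 ≈ -14136.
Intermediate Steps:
S = -13906 (S = 3 - 1*13909 = 3 - 13909 = -13906)
M(j) = 6*j
P(F) = 5 + F²
O(H) = 13/8 - H²/8 (O(H) = -((5 + H²) - (30 - 6*2))/8 = -((5 + H²) - (30 - 1*12))/8 = -((5 + H²) - (30 - 12))/8 = -((5 + H²) - 1*18)/8 = -((5 + H²) - 18)/8 = -(-13 + H²)/8 = 13/8 - H²/8)
G(f) = 1/(-60 + f)
(G(23) + O(43)) + S = (1/(-60 + 23) + (13/8 - ⅛*43²)) - 13906 = (1/(-37) + (13/8 - ⅛*1849)) - 13906 = (-1/37 + (13/8 - 1849/8)) - 13906 = (-1/37 - 459/2) - 13906 = -16985/74 - 13906 = -1046029/74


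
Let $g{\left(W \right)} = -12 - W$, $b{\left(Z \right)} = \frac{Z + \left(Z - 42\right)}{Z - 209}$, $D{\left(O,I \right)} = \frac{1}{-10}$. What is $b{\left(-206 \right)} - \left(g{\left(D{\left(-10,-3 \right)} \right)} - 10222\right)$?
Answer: $\frac{1699009}{166} \approx 10235.0$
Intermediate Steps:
$D{\left(O,I \right)} = - \frac{1}{10}$
$b{\left(Z \right)} = \frac{-42 + 2 Z}{-209 + Z}$ ($b{\left(Z \right)} = \frac{Z + \left(Z - 42\right)}{-209 + Z} = \frac{Z + \left(-42 + Z\right)}{-209 + Z} = \frac{-42 + 2 Z}{-209 + Z}$)
$b{\left(-206 \right)} - \left(g{\left(D{\left(-10,-3 \right)} \right)} - 10222\right) = \frac{2 \left(-21 - 206\right)}{-209 - 206} - \left(\left(-12 - - \frac{1}{10}\right) - 10222\right) = 2 \frac{1}{-415} \left(-227\right) - \left(\left(-12 + \frac{1}{10}\right) - 10222\right) = 2 \left(- \frac{1}{415}\right) \left(-227\right) - \left(- \frac{119}{10} - 10222\right) = \frac{454}{415} - - \frac{102339}{10} = \frac{454}{415} + \frac{102339}{10} = \frac{1699009}{166}$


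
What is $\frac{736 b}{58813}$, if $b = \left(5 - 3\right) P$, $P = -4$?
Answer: $- \frac{5888}{58813} \approx -0.10011$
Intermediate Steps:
$b = -8$ ($b = \left(5 - 3\right) \left(-4\right) = 2 \left(-4\right) = -8$)
$\frac{736 b}{58813} = \frac{736 \left(-8\right)}{58813} = \left(-5888\right) \frac{1}{58813} = - \frac{5888}{58813}$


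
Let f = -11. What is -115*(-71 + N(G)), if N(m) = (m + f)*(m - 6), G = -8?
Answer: -22425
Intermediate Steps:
N(m) = (-11 + m)*(-6 + m) (N(m) = (m - 11)*(m - 6) = (-11 + m)*(-6 + m))
-115*(-71 + N(G)) = -115*(-71 + (66 + (-8)² - 17*(-8))) = -115*(-71 + (66 + 64 + 136)) = -115*(-71 + 266) = -115*195 = -22425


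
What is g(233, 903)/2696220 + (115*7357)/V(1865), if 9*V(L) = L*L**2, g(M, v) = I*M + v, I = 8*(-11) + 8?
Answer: -3781104302789/699603261788700 ≈ -0.0054046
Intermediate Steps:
I = -80 (I = -88 + 8 = -80)
g(M, v) = v - 80*M (g(M, v) = -80*M + v = v - 80*M)
V(L) = L**3/9 (V(L) = (L*L**2)/9 = L**3/9)
g(233, 903)/2696220 + (115*7357)/V(1865) = (903 - 80*233)/2696220 + (115*7357)/(((1/9)*1865**3)) = (903 - 18640)*(1/2696220) + 846055/(((1/9)*6486889625)) = -17737*1/2696220 + 846055/(6486889625/9) = -17737/2696220 + 846055*(9/6486889625) = -17737/2696220 + 1522899/1297377925 = -3781104302789/699603261788700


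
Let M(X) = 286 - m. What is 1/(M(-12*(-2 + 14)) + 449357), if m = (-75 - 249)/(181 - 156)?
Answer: 25/11241399 ≈ 2.2239e-6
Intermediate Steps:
m = -324/25 ≈ -12.960
M(X) = 7474/25 (M(X) = 286 - 1*(-324/25) = 286 + 324/25 = 7474/25)
1/(M(-12*(-2 + 14)) + 449357) = 1/(7474/25 + 449357) = 1/(11241399/25) = 25/11241399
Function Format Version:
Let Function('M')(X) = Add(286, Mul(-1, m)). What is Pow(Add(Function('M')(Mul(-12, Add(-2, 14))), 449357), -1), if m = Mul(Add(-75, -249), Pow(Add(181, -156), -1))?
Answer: Rational(25, 11241399) ≈ 2.2239e-6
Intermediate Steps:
m = Rational(-324, 25) (m = Mul(-324, Pow(25, -1)) = Mul(-324, Rational(1, 25)) = Rational(-324, 25) ≈ -12.960)
Function('M')(X) = Rational(7474, 25) (Function('M')(X) = Add(286, Mul(-1, Rational(-324, 25))) = Add(286, Rational(324, 25)) = Rational(7474, 25))
Pow(Add(Function('M')(Mul(-12, Add(-2, 14))), 449357), -1) = Pow(Add(Rational(7474, 25), 449357), -1) = Pow(Rational(11241399, 25), -1) = Rational(25, 11241399)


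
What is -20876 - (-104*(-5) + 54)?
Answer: -21450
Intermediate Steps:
-20876 - (-104*(-5) + 54) = -20876 - (520 + 54) = -20876 - 1*574 = -20876 - 574 = -21450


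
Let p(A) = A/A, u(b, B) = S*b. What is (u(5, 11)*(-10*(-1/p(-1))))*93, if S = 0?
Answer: 0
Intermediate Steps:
u(b, B) = 0 (u(b, B) = 0*b = 0)
p(A) = 1
(u(5, 11)*(-10*(-1/p(-1))))*93 = (0*(-10/((-1*1))))*93 = (0*(-10/(-1)))*93 = (0*(-10*(-1)))*93 = (0*10)*93 = 0*93 = 0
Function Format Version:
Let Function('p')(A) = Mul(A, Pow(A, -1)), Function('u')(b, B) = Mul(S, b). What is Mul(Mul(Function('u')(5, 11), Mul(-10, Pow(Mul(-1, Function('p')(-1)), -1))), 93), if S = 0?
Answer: 0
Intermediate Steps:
Function('u')(b, B) = 0 (Function('u')(b, B) = Mul(0, b) = 0)
Function('p')(A) = 1
Mul(Mul(Function('u')(5, 11), Mul(-10, Pow(Mul(-1, Function('p')(-1)), -1))), 93) = Mul(Mul(0, Mul(-10, Pow(Mul(-1, 1), -1))), 93) = Mul(Mul(0, Mul(-10, Pow(-1, -1))), 93) = Mul(Mul(0, Mul(-10, -1)), 93) = Mul(Mul(0, 10), 93) = Mul(0, 93) = 0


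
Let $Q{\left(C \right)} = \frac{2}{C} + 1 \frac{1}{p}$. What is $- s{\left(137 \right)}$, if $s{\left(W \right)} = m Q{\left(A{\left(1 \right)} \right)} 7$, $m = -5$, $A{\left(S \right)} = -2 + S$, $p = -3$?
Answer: $- \frac{245}{3} \approx -81.667$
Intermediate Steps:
$Q{\left(C \right)} = - \frac{1}{3} + \frac{2}{C}$ ($Q{\left(C \right)} = \frac{2}{C} + 1 \frac{1}{-3} = \frac{2}{C} + 1 \left(- \frac{1}{3}\right) = \frac{2}{C} - \frac{1}{3} = - \frac{1}{3} + \frac{2}{C}$)
$s{\left(W \right)} = \frac{245}{3}$ ($s{\left(W \right)} = - 5 \frac{6 - \left(-2 + 1\right)}{3 \left(-2 + 1\right)} 7 = - 5 \frac{6 - -1}{3 \left(-1\right)} 7 = - 5 \cdot \frac{1}{3} \left(-1\right) \left(6 + 1\right) 7 = - 5 \cdot \frac{1}{3} \left(-1\right) 7 \cdot 7 = \left(-5\right) \left(- \frac{7}{3}\right) 7 = \frac{35}{3} \cdot 7 = \frac{245}{3}$)
$- s{\left(137 \right)} = \left(-1\right) \frac{245}{3} = - \frac{245}{3}$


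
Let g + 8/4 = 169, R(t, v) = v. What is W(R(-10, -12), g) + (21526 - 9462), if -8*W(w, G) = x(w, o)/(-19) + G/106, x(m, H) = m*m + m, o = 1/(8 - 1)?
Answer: 194385987/16112 ≈ 12065.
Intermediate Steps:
o = ⅐ (o = 1/7 = ⅐ ≈ 0.14286)
g = 167 (g = -2 + 169 = 167)
x(m, H) = m + m² (x(m, H) = m² + m = m + m²)
W(w, G) = -G/848 + w*(1 + w)/152 (W(w, G) = -((w*(1 + w))/(-19) + G/106)/8 = -((w*(1 + w))*(-1/19) + G*(1/106))/8 = -(-w*(1 + w)/19 + G/106)/8 = -(G/106 - w*(1 + w)/19)/8 = -G/848 + w*(1 + w)/152)
W(R(-10, -12), g) + (21526 - 9462) = (-1/848*167 + (1/152)*(-12)*(1 - 12)) + (21526 - 9462) = (-167/848 + (1/152)*(-12)*(-11)) + 12064 = (-167/848 + 33/38) + 12064 = 10819/16112 + 12064 = 194385987/16112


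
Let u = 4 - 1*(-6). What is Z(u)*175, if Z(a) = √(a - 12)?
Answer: 175*I*√2 ≈ 247.49*I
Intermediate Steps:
u = 10 (u = 4 + 6 = 10)
Z(a) = √(-12 + a)
Z(u)*175 = √(-12 + 10)*175 = √(-2)*175 = (I*√2)*175 = 175*I*√2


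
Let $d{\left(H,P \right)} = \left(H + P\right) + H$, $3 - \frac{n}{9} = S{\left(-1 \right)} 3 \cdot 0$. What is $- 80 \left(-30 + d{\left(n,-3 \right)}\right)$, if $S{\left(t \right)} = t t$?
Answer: $-1680$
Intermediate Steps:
$S{\left(t \right)} = t^{2}$
$n = 27$ ($n = 27 - 9 \left(-1\right)^{2} \cdot 3 \cdot 0 = 27 - 9 \cdot 1 \cdot 3 \cdot 0 = 27 - 9 \cdot 3 \cdot 0 = 27 - 0 = 27 + 0 = 27$)
$d{\left(H,P \right)} = P + 2 H$
$- 80 \left(-30 + d{\left(n,-3 \right)}\right) = - 80 \left(-30 + \left(-3 + 2 \cdot 27\right)\right) = - 80 \left(-30 + \left(-3 + 54\right)\right) = - 80 \left(-30 + 51\right) = \left(-80\right) 21 = -1680$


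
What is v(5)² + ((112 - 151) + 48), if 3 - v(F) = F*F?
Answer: 493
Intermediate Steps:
v(F) = 3 - F² (v(F) = 3 - F*F = 3 - F²)
v(5)² + ((112 - 151) + 48) = (3 - 1*5²)² + ((112 - 151) + 48) = (3 - 1*25)² + (-39 + 48) = (3 - 25)² + 9 = (-22)² + 9 = 484 + 9 = 493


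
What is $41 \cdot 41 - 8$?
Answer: $1673$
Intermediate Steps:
$41 \cdot 41 - 8 = 1681 - 8 = 1673$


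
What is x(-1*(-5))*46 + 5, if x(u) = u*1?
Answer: 235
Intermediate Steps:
x(u) = u
x(-1*(-5))*46 + 5 = -1*(-5)*46 + 5 = 5*46 + 5 = 230 + 5 = 235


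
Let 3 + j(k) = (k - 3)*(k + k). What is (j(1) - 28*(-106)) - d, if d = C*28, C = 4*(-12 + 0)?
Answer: 4305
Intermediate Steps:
j(k) = -3 + 2*k*(-3 + k) (j(k) = -3 + (k - 3)*(k + k) = -3 + (-3 + k)*(2*k) = -3 + 2*k*(-3 + k))
C = -48 (C = 4*(-12) = -48)
d = -1344 (d = -48*28 = -1344)
(j(1) - 28*(-106)) - d = ((-3 - 6*1 + 2*1**2) - 28*(-106)) - 1*(-1344) = ((-3 - 6 + 2*1) + 2968) + 1344 = ((-3 - 6 + 2) + 2968) + 1344 = (-7 + 2968) + 1344 = 2961 + 1344 = 4305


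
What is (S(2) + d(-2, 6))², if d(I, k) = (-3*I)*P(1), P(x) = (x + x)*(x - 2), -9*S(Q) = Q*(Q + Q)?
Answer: 13456/81 ≈ 166.12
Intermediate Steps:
S(Q) = -2*Q²/9 (S(Q) = -Q*(Q + Q)/9 = -Q*2*Q/9 = -2*Q²/9)
P(x) = 2*x*(-2 + x) (P(x) = (2*x)*(-2 + x) = 2*x*(-2 + x))
d(I, k) = 6*I (d(I, k) = (-3*I)*(2*1*(-2 + 1)) = (-3*I)*(2*1*(-1)) = -3*I*(-2) = 6*I)
(S(2) + d(-2, 6))² = (-2/9*2² + 6*(-2))² = (-2/9*4 - 12)² = (-8/9 - 12)² = (-116/9)² = 13456/81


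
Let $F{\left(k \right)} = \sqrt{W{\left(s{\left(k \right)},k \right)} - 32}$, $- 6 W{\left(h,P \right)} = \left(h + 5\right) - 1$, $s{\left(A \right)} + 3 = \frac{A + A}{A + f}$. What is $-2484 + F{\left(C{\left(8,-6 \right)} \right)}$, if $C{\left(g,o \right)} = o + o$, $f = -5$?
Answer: $-2484 + \frac{i \sqrt{337110}}{102} \approx -2484.0 + 5.6923 i$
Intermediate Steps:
$s{\left(A \right)} = -3 + \frac{2 A}{-5 + A}$ ($s{\left(A \right)} = -3 + \frac{A + A}{A - 5} = -3 + \frac{2 A}{-5 + A}$)
$W{\left(h,P \right)} = - \frac{2}{3} - \frac{h}{6}$ ($W{\left(h,P \right)} = - \frac{\left(h + 5\right) - 1}{6} = - \frac{\left(5 + h\right) - 1}{6} = - \frac{4 + h}{6} = - \frac{2}{3} - \frac{h}{6}$)
$C{\left(g,o \right)} = 2 o$
$F{\left(k \right)} = \sqrt{- \frac{98}{3} - \frac{15 - k}{6 \left(-5 + k\right)}}$ ($F{\left(k \right)} = \sqrt{\left(- \frac{2}{3} - \frac{\frac{1}{-5 + k} \left(15 - k\right)}{6}\right) - 32} = \sqrt{\left(- \frac{2}{3} - \frac{15 - k}{6 \left(-5 + k\right)}\right) - 32} = \sqrt{- \frac{98}{3} - \frac{15 - k}{6 \left(-5 + k\right)}}$)
$-2484 + F{\left(C{\left(8,-6 \right)} \right)} = -2484 + \frac{\sqrt{30} \sqrt{\frac{193 - 39 \cdot 2 \left(-6\right)}{-5 + 2 \left(-6\right)}}}{6} = -2484 + \frac{\sqrt{30} \sqrt{\frac{193 - -468}{-5 - 12}}}{6} = -2484 + \frac{\sqrt{30} \sqrt{\frac{193 + 468}{-17}}}{6} = -2484 + \frac{\sqrt{30} \sqrt{\left(- \frac{1}{17}\right) 661}}{6} = -2484 + \frac{\sqrt{30} \sqrt{- \frac{661}{17}}}{6} = -2484 + \frac{\sqrt{30} \frac{i \sqrt{11237}}{17}}{6} = -2484 + \frac{i \sqrt{337110}}{102}$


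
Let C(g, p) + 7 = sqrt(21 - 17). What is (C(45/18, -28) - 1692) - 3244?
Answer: -4941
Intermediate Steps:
C(g, p) = -5 (C(g, p) = -7 + sqrt(21 - 17) = -7 + sqrt(4) = -7 + 2 = -5)
(C(45/18, -28) - 1692) - 3244 = (-5 - 1692) - 3244 = -1697 - 3244 = -4941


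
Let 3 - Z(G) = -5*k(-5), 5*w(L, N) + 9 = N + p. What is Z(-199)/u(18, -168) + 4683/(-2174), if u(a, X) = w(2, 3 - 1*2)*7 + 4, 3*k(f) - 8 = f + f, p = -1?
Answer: -593237/280446 ≈ -2.1153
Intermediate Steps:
k(f) = 8/3 + 2*f/3 (k(f) = 8/3 + (f + f)/3 = 8/3 + (2*f)/3 = 8/3 + 2*f/3)
w(L, N) = -2 + N/5 (w(L, N) = -9/5 + (N - 1)/5 = -9/5 + (-1 + N)/5 = -9/5 + (-1/5 + N/5) = -2 + N/5)
Z(G) = -1/3 (Z(G) = 3 - (-5)*(8/3 + (2/3)*(-5)) = 3 - (-5)*(8/3 - 10/3) = 3 - (-5)*(-2)/3 = 3 - 1*10/3 = 3 - 10/3 = -1/3)
u(a, X) = -43/5 (u(a, X) = (-2 + (3 - 1*2)/5)*7 + 4 = (-2 + (3 - 2)/5)*7 + 4 = (-2 + (1/5)*1)*7 + 4 = (-2 + 1/5)*7 + 4 = -9/5*7 + 4 = -63/5 + 4 = -43/5)
Z(-199)/u(18, -168) + 4683/(-2174) = -1/(3*(-43/5)) + 4683/(-2174) = -1/3*(-5/43) + 4683*(-1/2174) = 5/129 - 4683/2174 = -593237/280446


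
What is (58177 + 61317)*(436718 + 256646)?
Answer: 82852837816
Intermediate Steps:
(58177 + 61317)*(436718 + 256646) = 119494*693364 = 82852837816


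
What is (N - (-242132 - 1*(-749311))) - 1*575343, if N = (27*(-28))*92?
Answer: -1152074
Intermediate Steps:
N = -69552 (N = -756*92 = -69552)
(N - (-242132 - 1*(-749311))) - 1*575343 = (-69552 - (-242132 - 1*(-749311))) - 1*575343 = (-69552 - (-242132 + 749311)) - 575343 = (-69552 - 1*507179) - 575343 = (-69552 - 507179) - 575343 = -576731 - 575343 = -1152074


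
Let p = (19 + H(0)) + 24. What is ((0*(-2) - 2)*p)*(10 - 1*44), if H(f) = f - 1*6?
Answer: 2516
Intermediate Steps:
H(f) = -6 + f (H(f) = f - 6 = -6 + f)
p = 37 (p = (19 + (-6 + 0)) + 24 = (19 - 6) + 24 = 13 + 24 = 37)
((0*(-2) - 2)*p)*(10 - 1*44) = ((0*(-2) - 2)*37)*(10 - 1*44) = ((0 - 2)*37)*(10 - 44) = -2*37*(-34) = -74*(-34) = 2516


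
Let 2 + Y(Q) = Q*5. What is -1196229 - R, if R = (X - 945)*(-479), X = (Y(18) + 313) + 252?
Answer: -1336097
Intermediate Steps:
Y(Q) = -2 + 5*Q (Y(Q) = -2 + Q*5 = -2 + 5*Q)
X = 653 (X = ((-2 + 5*18) + 313) + 252 = ((-2 + 90) + 313) + 252 = (88 + 313) + 252 = 401 + 252 = 653)
R = 139868 (R = (653 - 945)*(-479) = -292*(-479) = 139868)
-1196229 - R = -1196229 - 1*139868 = -1196229 - 139868 = -1336097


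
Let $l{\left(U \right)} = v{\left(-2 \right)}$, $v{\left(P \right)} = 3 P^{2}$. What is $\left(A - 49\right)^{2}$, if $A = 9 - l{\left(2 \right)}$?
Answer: $2704$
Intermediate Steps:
$l{\left(U \right)} = 12$ ($l{\left(U \right)} = 3 \left(-2\right)^{2} = 3 \cdot 4 = 12$)
$A = -3$ ($A = 9 - 12 = -3$)
$\left(A - 49\right)^{2} = \left(-3 - 49\right)^{2} = \left(-52\right)^{2} = 2704$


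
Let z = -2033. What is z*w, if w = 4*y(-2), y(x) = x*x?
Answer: -32528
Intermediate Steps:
y(x) = x**2
w = 16 (w = 4*(-2)**2 = 4*4 = 16)
z*w = -2033*16 = -32528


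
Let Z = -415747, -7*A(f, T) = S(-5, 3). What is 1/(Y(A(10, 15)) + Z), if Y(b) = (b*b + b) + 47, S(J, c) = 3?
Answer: -49/20369312 ≈ -2.4056e-6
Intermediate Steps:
A(f, T) = -3/7 (A(f, T) = -⅐*3 = -3/7)
Y(b) = 47 + b + b² (Y(b) = (b² + b) + 47 = (b + b²) + 47 = 47 + b + b²)
1/(Y(A(10, 15)) + Z) = 1/((47 - 3/7 + (-3/7)²) - 415747) = 1/((47 - 3/7 + 9/49) - 415747) = 1/(2291/49 - 415747) = 1/(-20369312/49) = -49/20369312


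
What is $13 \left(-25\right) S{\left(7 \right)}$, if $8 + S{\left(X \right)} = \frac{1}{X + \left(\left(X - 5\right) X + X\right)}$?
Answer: $\frac{72475}{28} \approx 2588.4$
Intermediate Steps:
$S{\left(X \right)} = -8 + \frac{1}{2 X + X \left(-5 + X\right)}$ ($S{\left(X \right)} = -8 + \frac{1}{X + \left(\left(X - 5\right) X + X\right)} = -8 + \frac{1}{X + \left(\left(-5 + X\right) X + X\right)} = -8 + \frac{1}{X + \left(X \left(-5 + X\right) + X\right)} = -8 + \frac{1}{X + \left(X + X \left(-5 + X\right)\right)} = -8 + \frac{1}{2 X + X \left(-5 + X\right)}$)
$13 \left(-25\right) S{\left(7 \right)} = 13 \left(-25\right) \frac{1 - 8 \cdot 7^{2} + 24 \cdot 7}{7 \left(-3 + 7\right)} = - 325 \frac{1 - 392 + 168}{7 \cdot 4} = - 325 \cdot \frac{1}{7} \cdot \frac{1}{4} \left(1 - 392 + 168\right) = - 325 \cdot \frac{1}{7} \cdot \frac{1}{4} \left(-223\right) = \left(-325\right) \left(- \frac{223}{28}\right) = \frac{72475}{28}$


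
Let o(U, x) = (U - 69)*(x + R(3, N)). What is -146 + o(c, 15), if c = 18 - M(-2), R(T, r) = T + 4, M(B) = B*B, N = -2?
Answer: -1356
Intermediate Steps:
M(B) = B²
R(T, r) = 4 + T
c = 14 (c = 18 - 1*(-2)² = 18 - 1*4 = 18 - 4 = 14)
o(U, x) = (-69 + U)*(7 + x) (o(U, x) = (U - 69)*(x + (4 + 3)) = (-69 + U)*(x + 7) = (-69 + U)*(7 + x))
-146 + o(c, 15) = -146 + (-483 - 69*15 + 7*14 + 14*15) = -146 + (-483 - 1035 + 98 + 210) = -146 - 1210 = -1356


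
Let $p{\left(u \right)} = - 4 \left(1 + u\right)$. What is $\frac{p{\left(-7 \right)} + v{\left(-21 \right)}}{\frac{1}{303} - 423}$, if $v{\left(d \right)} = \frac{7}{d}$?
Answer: $- \frac{7171}{128168} \approx -0.05595$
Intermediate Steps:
$p{\left(u \right)} = -4 - 4 u$
$\frac{p{\left(-7 \right)} + v{\left(-21 \right)}}{\frac{1}{303} - 423} = \frac{\left(-4 - -28\right) + \frac{7}{-21}}{\frac{1}{303} - 423} = \frac{\left(-4 + 28\right) + 7 \left(- \frac{1}{21}\right)}{\frac{1}{303} - 423} = \frac{24 - \frac{1}{3}}{- \frac{128168}{303}} = \frac{71}{3} \left(- \frac{303}{128168}\right) = - \frac{7171}{128168}$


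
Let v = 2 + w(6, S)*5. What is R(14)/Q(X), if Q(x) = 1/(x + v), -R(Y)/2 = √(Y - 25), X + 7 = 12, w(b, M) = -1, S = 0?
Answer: -4*I*√11 ≈ -13.266*I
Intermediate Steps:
v = -3 (v = 2 - 1*5 = 2 - 5 = -3)
X = 5 (X = -7 + 12 = 5)
R(Y) = -2*√(-25 + Y) (R(Y) = -2*√(Y - 25) = -2*√(-25 + Y))
Q(x) = 1/(-3 + x) (Q(x) = 1/(x - 3) = 1/(-3 + x))
R(14)/Q(X) = (-2*√(-25 + 14))/(1/(-3 + 5)) = (-2*I*√11)/(1/2) = (-2*I*√11)/(½) = -2*I*√11*2 = -4*I*√11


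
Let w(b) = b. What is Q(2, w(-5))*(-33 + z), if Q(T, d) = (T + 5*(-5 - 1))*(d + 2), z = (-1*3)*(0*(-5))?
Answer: -2772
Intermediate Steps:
z = 0 (z = -3*0 = 0)
Q(T, d) = (-30 + T)*(2 + d) (Q(T, d) = (T + 5*(-6))*(2 + d) = (T - 30)*(2 + d) = (-30 + T)*(2 + d))
Q(2, w(-5))*(-33 + z) = (-60 - 30*(-5) + 2*2 + 2*(-5))*(-33 + 0) = (-60 + 150 + 4 - 10)*(-33) = 84*(-33) = -2772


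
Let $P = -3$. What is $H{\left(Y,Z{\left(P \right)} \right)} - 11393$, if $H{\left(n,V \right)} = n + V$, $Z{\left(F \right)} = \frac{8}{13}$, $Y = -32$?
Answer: $- \frac{148517}{13} \approx -11424.0$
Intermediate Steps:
$Z{\left(F \right)} = \frac{8}{13}$ ($Z{\left(F \right)} = 8 \cdot \frac{1}{13} = \frac{8}{13}$)
$H{\left(n,V \right)} = V + n$
$H{\left(Y,Z{\left(P \right)} \right)} - 11393 = \left(\frac{8}{13} - 32\right) - 11393 = - \frac{408}{13} - 11393 = - \frac{148517}{13}$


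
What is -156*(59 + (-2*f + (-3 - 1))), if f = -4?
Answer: -9828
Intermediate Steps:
-156*(59 + (-2*f + (-3 - 1))) = -156*(59 + (-2*(-4) + (-3 - 1))) = -156*(59 + (8 - 4)) = -156*(59 + 4) = -156*63 = -9828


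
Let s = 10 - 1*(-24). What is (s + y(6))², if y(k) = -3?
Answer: 961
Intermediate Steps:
s = 34 (s = 10 + 24 = 34)
(s + y(6))² = (34 - 3)² = 31² = 961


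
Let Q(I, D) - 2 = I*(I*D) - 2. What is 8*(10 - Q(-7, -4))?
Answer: 1648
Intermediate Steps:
Q(I, D) = D*I² (Q(I, D) = 2 + (I*(I*D) - 2) = 2 + (I*(D*I) - 2) = 2 + (D*I² - 2) = 2 + (-2 + D*I²) = D*I²)
8*(10 - Q(-7, -4)) = 8*(10 - (-4)*(-7)²) = 8*(10 - (-4)*49) = 8*(10 - 1*(-196)) = 8*(10 + 196) = 8*206 = 1648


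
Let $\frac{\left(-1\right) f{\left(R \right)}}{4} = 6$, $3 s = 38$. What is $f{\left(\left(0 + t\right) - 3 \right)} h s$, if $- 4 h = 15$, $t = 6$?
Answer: $1140$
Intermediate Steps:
$s = \frac{38}{3}$ ($s = \frac{1}{3} \cdot 38 = \frac{38}{3} \approx 12.667$)
$f{\left(R \right)} = -24$ ($f{\left(R \right)} = \left(-4\right) 6 = -24$)
$h = - \frac{15}{4}$ ($h = \left(- \frac{1}{4}\right) 15 = - \frac{15}{4} \approx -3.75$)
$f{\left(\left(0 + t\right) - 3 \right)} h s = \left(-24\right) \left(- \frac{15}{4}\right) \frac{38}{3} = 90 \cdot \frac{38}{3} = 1140$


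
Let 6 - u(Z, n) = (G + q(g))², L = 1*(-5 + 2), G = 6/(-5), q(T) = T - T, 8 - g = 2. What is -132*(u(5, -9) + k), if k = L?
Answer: -5148/25 ≈ -205.92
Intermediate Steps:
g = 6 (g = 8 - 1*2 = 8 - 2 = 6)
q(T) = 0
G = -6/5 (G = 6*(-⅕) = -6/5 ≈ -1.2000)
L = -3 (L = 1*(-3) = -3)
k = -3
u(Z, n) = 114/25 (u(Z, n) = 6 - (-6/5 + 0)² = 6 - (-6/5)² = 6 - 1*36/25 = 6 - 36/25 = 114/25)
-132*(u(5, -9) + k) = -132*(114/25 - 3) = -132*39/25 = -5148/25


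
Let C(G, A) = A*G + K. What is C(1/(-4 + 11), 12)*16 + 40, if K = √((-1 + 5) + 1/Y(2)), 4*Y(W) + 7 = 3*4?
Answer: 472/7 + 32*√30/5 ≈ 102.48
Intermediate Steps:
Y(W) = 5/4 (Y(W) = -7/4 + (3*4)/4 = -7/4 + (¼)*12 = -7/4 + 3 = 5/4)
K = 2*√30/5 (K = √((-1 + 5) + 1/(5/4)) = √(4 + ⅘) = √(24/5) = 2*√30/5 ≈ 2.1909)
C(G, A) = 2*√30/5 + A*G (C(G, A) = A*G + 2*√30/5 = 2*√30/5 + A*G)
C(1/(-4 + 11), 12)*16 + 40 = (2*√30/5 + 12/(-4 + 11))*16 + 40 = (2*√30/5 + 12/7)*16 + 40 = (12/7 + 2*√30/5)*16 + 40 = (192/7 + 32*√30/5) + 40 = 472/7 + 32*√30/5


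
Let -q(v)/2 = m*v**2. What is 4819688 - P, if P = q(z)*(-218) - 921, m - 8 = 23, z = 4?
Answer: 4604353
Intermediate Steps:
m = 31 (m = 8 + 23 = 31)
q(v) = -62*v**2
P = 215335 (P = -62*4**2*(-218) - 921 = -62*16*(-218) - 921 = -992*(-218) - 921 = 216256 - 921 = 215335)
4819688 - P = 4819688 - 1*215335 = 4819688 - 215335 = 4604353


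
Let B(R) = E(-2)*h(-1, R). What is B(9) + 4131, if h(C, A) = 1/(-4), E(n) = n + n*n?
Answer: 8261/2 ≈ 4130.5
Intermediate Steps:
E(n) = n + n²
h(C, A) = -¼
B(R) = -½ (B(R) = -2*(1 - 2)*(-¼) = -2*(-1)*(-¼) = 2*(-¼) = -½)
B(9) + 4131 = -½ + 4131 = 8261/2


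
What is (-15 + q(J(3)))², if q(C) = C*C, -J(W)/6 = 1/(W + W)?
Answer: 196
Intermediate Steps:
J(W) = -3/W (J(W) = -6/(W + W) = -6*1/(2*W) = -3/W)
q(C) = C²
(-15 + q(J(3)))² = (-15 + (-3/3)²)² = (-15 + (-3*⅓)²)² = (-15 + (-1)²)² = (-15 + 1)² = (-14)² = 196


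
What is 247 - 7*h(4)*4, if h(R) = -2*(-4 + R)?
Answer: 247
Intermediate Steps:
h(R) = 8 - 2*R
247 - 7*h(4)*4 = 247 - 7*(8 - 2*4)*4 = 247 - 7*(8 - 8)*4 = 247 - 7*0*4 = 247 - 0*4 = 247 - 1*0 = 247 + 0 = 247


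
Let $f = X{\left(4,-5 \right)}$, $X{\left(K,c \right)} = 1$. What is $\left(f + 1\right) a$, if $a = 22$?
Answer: $44$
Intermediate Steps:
$f = 1$
$\left(f + 1\right) a = \left(1 + 1\right) 22 = 2 \cdot 22 = 44$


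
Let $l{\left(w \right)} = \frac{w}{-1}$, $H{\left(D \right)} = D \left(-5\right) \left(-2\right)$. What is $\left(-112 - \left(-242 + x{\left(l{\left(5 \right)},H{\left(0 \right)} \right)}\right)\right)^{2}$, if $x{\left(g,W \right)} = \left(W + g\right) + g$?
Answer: $19600$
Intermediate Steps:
$H{\left(D \right)} = 10 D$ ($H{\left(D \right)} = - 5 D \left(-2\right) = 10 D$)
$l{\left(w \right)} = - w$ ($l{\left(w \right)} = w \left(-1\right) = - w$)
$x{\left(g,W \right)} = W + 2 g$
$\left(-112 - \left(-242 + x{\left(l{\left(5 \right)},H{\left(0 \right)} \right)}\right)\right)^{2} = \left(-112 - \left(-242 + 0 + 2 \left(-1\right) 5\right)\right)^{2} = \left(-112 + \left(242 - \left(0 + 2 \left(-5\right)\right)\right)\right)^{2} = \left(-112 + \left(242 - \left(0 - 10\right)\right)\right)^{2} = \left(-112 + \left(242 - -10\right)\right)^{2} = \left(-112 + \left(242 + 10\right)\right)^{2} = \left(-112 + 252\right)^{2} = 140^{2} = 19600$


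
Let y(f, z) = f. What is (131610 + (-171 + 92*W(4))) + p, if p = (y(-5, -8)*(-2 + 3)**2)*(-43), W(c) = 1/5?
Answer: 658362/5 ≈ 1.3167e+5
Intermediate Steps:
W(c) = 1/5
p = 215 (p = -5*(-2 + 3)**2*(-43) = -5*1**2*(-43) = -5*1*(-43) = -5*(-43) = 215)
(131610 + (-171 + 92*W(4))) + p = (131610 + (-171 + 92*(1/5))) + 215 = (131610 + (-171 + 92/5)) + 215 = (131610 - 763/5) + 215 = 657287/5 + 215 = 658362/5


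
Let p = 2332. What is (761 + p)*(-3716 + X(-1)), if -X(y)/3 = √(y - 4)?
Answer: -11493588 - 9279*I*√5 ≈ -1.1494e+7 - 20748.0*I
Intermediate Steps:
X(y) = -3*√(-4 + y) (X(y) = -3*√(y - 4) = -3*√(-4 + y))
(761 + p)*(-3716 + X(-1)) = (761 + 2332)*(-3716 - 3*√(-4 - 1)) = 3093*(-3716 - 3*I*√5) = -11493588 - 9279*I*√5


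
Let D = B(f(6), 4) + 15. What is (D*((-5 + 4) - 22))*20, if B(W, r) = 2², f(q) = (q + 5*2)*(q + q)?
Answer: -8740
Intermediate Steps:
f(q) = 2*q*(10 + q) (f(q) = (q + 10)*(2*q) = (10 + q)*(2*q) = 2*q*(10 + q))
B(W, r) = 4
D = 19 (D = 4 + 15 = 19)
(D*((-5 + 4) - 22))*20 = (19*((-5 + 4) - 22))*20 = (19*(-1 - 22))*20 = (19*(-23))*20 = -437*20 = -8740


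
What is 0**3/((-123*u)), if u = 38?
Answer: 0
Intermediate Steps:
0**3/((-123*u)) = 0**3/((-123*38)) = 0/(-4674) = 0*(-1/4674) = 0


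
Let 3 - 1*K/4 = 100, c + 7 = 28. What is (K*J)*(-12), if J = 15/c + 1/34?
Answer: 412056/119 ≈ 3462.7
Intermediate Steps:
c = 21 (c = -7 + 28 = 21)
K = -388 (K = 12 - 4*100 = 12 - 400 = -388)
J = 177/238 (J = 15/21 + 1/34 = 15*(1/21) + 1*(1/34) = 5/7 + 1/34 = 177/238 ≈ 0.74370)
(K*J)*(-12) = -388*177/238*(-12) = -34338/119*(-12) = 412056/119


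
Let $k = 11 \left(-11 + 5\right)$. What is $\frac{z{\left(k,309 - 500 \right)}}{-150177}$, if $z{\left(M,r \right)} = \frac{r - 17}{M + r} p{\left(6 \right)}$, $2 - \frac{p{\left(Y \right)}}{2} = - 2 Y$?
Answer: $- \frac{5824}{38595489} \approx -0.0001509$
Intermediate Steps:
$p{\left(Y \right)} = 4 + 4 Y$ ($p{\left(Y \right)} = 4 - 2 \left(- 2 Y\right) = 4 + 4 Y$)
$k = -66$ ($k = 11 \left(-6\right) = -66$)
$z{\left(M,r \right)} = \frac{28 \left(-17 + r\right)}{M + r}$ ($z{\left(M,r \right)} = \frac{r - 17}{M + r} \left(4 + 4 \cdot 6\right) = \frac{-17 + r}{M + r} \left(4 + 24\right) = \frac{-17 + r}{M + r} 28 = \frac{28 \left(-17 + r\right)}{M + r}$)
$\frac{z{\left(k,309 - 500 \right)}}{-150177} = \frac{28 \frac{1}{-66 + \left(309 - 500\right)} \left(-17 + \left(309 - 500\right)\right)}{-150177} = \frac{28 \left(-17 - 191\right)}{-66 - 191} \left(- \frac{1}{150177}\right) = 28 \frac{1}{-257} \left(-208\right) \left(- \frac{1}{150177}\right) = 28 \left(- \frac{1}{257}\right) \left(-208\right) \left(- \frac{1}{150177}\right) = \frac{5824}{257} \left(- \frac{1}{150177}\right) = - \frac{5824}{38595489}$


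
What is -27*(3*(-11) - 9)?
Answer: 1134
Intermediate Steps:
-27*(3*(-11) - 9) = -27*(-33 - 9) = -27*(-42) = 1134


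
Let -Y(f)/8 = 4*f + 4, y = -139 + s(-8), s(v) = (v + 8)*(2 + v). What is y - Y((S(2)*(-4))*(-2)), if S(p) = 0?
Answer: -107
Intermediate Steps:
s(v) = (2 + v)*(8 + v) (s(v) = (8 + v)*(2 + v) = (2 + v)*(8 + v))
y = -139 (y = -139 + (16 + (-8)² + 10*(-8)) = -139 + (16 + 64 - 80) = -139 + 0 = -139)
Y(f) = -32 - 32*f (Y(f) = -8*(4*f + 4) = -8*(4 + 4*f) = -32 - 32*f)
y - Y((S(2)*(-4))*(-2)) = -139 - (-32 - 32*0*(-4)*(-2)) = -139 - (-32 - 0*(-2)) = -139 - (-32 - 32*0) = -139 - (-32 + 0) = -139 - 1*(-32) = -139 + 32 = -107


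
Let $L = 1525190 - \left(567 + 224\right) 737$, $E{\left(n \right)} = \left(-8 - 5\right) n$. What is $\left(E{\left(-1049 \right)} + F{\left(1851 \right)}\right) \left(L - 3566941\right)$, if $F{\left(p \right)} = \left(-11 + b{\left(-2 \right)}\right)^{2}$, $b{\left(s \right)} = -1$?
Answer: $-36171238758$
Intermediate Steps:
$E{\left(n \right)} = - 13 n$
$L = 942223$ ($L = 1525190 - 791 \cdot 737 = 1525190 - 582967 = 942223$)
$F{\left(p \right)} = 144$ ($F{\left(p \right)} = \left(-11 - 1\right)^{2} = \left(-12\right)^{2} = 144$)
$\left(E{\left(-1049 \right)} + F{\left(1851 \right)}\right) \left(L - 3566941\right) = \left(\left(-13\right) \left(-1049\right) + 144\right) \left(942223 - 3566941\right) = \left(13637 + 144\right) \left(-2624718\right) = 13781 \left(-2624718\right) = -36171238758$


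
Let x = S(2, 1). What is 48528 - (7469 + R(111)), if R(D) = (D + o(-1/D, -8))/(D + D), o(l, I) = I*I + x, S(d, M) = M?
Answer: 4557461/111 ≈ 41058.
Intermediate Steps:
x = 1
o(l, I) = 1 + I² (o(l, I) = I*I + 1 = I² + 1 = 1 + I²)
R(D) = (65 + D)/(2*D) (R(D) = (D + (1 + (-8)²))/(D + D) = (D + (1 + 64))/((2*D)) = (D + 65)*(1/(2*D)) = (65 + D)*(1/(2*D)) = (65 + D)/(2*D))
48528 - (7469 + R(111)) = 48528 - (7469 + (½)*(65 + 111)/111) = 48528 - (7469 + (½)*(1/111)*176) = 48528 - (7469 + 88/111) = 48528 - 1*829147/111 = 48528 - 829147/111 = 4557461/111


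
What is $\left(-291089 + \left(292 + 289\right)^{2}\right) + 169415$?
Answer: $215887$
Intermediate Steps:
$\left(-291089 + \left(292 + 289\right)^{2}\right) + 169415 = \left(-291089 + 581^{2}\right) + 169415 = \left(-291089 + 337561\right) + 169415 = 46472 + 169415 = 215887$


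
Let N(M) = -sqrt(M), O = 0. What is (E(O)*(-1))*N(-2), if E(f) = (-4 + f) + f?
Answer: -4*I*sqrt(2) ≈ -5.6569*I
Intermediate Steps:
E(f) = -4 + 2*f
(E(O)*(-1))*N(-2) = ((-4 + 2*0)*(-1))*(-sqrt(-2)) = ((-4 + 0)*(-1))*(-I*sqrt(2)) = (-4*(-1))*(-I*sqrt(2)) = 4*(-I*sqrt(2)) = -4*I*sqrt(2)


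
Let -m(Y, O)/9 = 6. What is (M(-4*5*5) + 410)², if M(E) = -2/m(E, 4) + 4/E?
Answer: 76589455504/455625 ≈ 1.6810e+5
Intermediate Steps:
m(Y, O) = -54 (m(Y, O) = -9*6 = -54)
M(E) = 1/27 + 4/E (M(E) = -2/(-54) + 4/E = -2*(-1/54) + 4/E = 1/27 + 4/E)
(M(-4*5*5) + 410)² = ((108 - 4*5*5)/(27*((-4*5*5))) + 410)² = ((108 - 20*5)/(27*((-20*5))) + 410)² = ((1/27)*(108 - 100)/(-100) + 410)² = ((1/27)*(-1/100)*8 + 410)² = (-2/675 + 410)² = (276748/675)² = 76589455504/455625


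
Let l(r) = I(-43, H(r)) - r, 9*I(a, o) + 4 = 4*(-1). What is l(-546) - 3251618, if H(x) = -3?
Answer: -29259656/9 ≈ -3.2511e+6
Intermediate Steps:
I(a, o) = -8/9 (I(a, o) = -4/9 + (4*(-1))/9 = -4/9 + (1/9)*(-4) = -4/9 - 4/9 = -8/9)
l(r) = -8/9 - r
l(-546) - 3251618 = (-8/9 - 1*(-546)) - 3251618 = (-8/9 + 546) - 3251618 = 4906/9 - 3251618 = -29259656/9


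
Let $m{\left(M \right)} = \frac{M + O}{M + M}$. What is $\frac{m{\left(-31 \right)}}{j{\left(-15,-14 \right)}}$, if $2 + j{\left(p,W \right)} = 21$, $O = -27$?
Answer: $\frac{29}{589} \approx 0.049236$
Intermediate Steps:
$j{\left(p,W \right)} = 19$ ($j{\left(p,W \right)} = -2 + 21 = 19$)
$m{\left(M \right)} = \frac{-27 + M}{2 M}$ ($m{\left(M \right)} = \frac{M - 27}{M + M} = \frac{-27 + M}{2 M}$)
$\frac{m{\left(-31 \right)}}{j{\left(-15,-14 \right)}} = \frac{\frac{1}{2} \frac{1}{-31} \left(-27 - 31\right)}{19} = \frac{1}{2} \left(- \frac{1}{31}\right) \left(-58\right) \frac{1}{19} = \frac{29}{31} \cdot \frac{1}{19} = \frac{29}{589}$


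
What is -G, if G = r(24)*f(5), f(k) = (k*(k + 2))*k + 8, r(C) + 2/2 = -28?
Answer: 5307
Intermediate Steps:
r(C) = -29 (r(C) = -1 - 28 = -29)
f(k) = 8 + k²*(2 + k) (f(k) = (k*(2 + k))*k + 8 = k²*(2 + k) + 8 = 8 + k²*(2 + k))
G = -5307 (G = -29*(8 + 5³ + 2*5²) = -29*(8 + 125 + 2*25) = -29*(8 + 125 + 50) = -29*183 = -5307)
-G = -1*(-5307) = 5307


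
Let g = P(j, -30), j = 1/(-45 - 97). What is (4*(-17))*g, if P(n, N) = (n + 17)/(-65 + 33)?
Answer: 41021/1136 ≈ 36.110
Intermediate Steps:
j = -1/142 (j = 1/(-142) = -1/142 ≈ -0.0070423)
P(n, N) = -17/32 - n/32 (P(n, N) = (17 + n)/(-32) = (17 + n)*(-1/32) = -17/32 - n/32)
g = -2413/4544 (g = -17/32 - 1/32*(-1/142) = -17/32 + 1/4544 = -2413/4544 ≈ -0.53103)
(4*(-17))*g = (4*(-17))*(-2413/4544) = -68*(-2413/4544) = 41021/1136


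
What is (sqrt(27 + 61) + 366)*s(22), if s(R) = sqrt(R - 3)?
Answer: 2*sqrt(19)*(183 + sqrt(22)) ≈ 1636.2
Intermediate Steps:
s(R) = sqrt(-3 + R)
(sqrt(27 + 61) + 366)*s(22) = (sqrt(27 + 61) + 366)*sqrt(-3 + 22) = (sqrt(88) + 366)*sqrt(19) = (2*sqrt(22) + 366)*sqrt(19) = (366 + 2*sqrt(22))*sqrt(19) = sqrt(19)*(366 + 2*sqrt(22))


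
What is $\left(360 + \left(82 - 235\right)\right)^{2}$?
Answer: $42849$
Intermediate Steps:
$\left(360 + \left(82 - 235\right)\right)^{2} = \left(360 - 153\right)^{2} = 207^{2} = 42849$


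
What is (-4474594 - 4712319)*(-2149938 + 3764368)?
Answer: -14831627954590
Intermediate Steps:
(-4474594 - 4712319)*(-2149938 + 3764368) = -9186913*1614430 = -14831627954590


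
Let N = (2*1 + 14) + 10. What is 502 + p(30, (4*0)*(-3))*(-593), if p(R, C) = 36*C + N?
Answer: -14916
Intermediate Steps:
N = 26 (N = (2 + 14) + 10 = 16 + 10 = 26)
p(R, C) = 26 + 36*C (p(R, C) = 36*C + 26 = 26 + 36*C)
502 + p(30, (4*0)*(-3))*(-593) = 502 + (26 + 36*((4*0)*(-3)))*(-593) = 502 + (26 + 36*(0*(-3)))*(-593) = 502 + (26 + 36*0)*(-593) = 502 + (26 + 0)*(-593) = 502 + 26*(-593) = 502 - 15418 = -14916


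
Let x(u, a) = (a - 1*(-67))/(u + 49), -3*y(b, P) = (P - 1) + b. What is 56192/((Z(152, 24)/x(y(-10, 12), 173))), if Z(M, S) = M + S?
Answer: 1264320/803 ≈ 1574.5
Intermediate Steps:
y(b, P) = 1/3 - P/3 - b/3 (y(b, P) = -((P - 1) + b)/3 = -((-1 + P) + b)/3 = -(-1 + P + b)/3 = 1/3 - P/3 - b/3)
x(u, a) = (67 + a)/(49 + u) (x(u, a) = (a + 67)/(49 + u) = (67 + a)/(49 + u))
56192/((Z(152, 24)/x(y(-10, 12), 173))) = 56192/(((152 + 24)/(((67 + 173)/(49 + (1/3 - 1/3*12 - 1/3*(-10))))))) = 56192/((176/((240/(49 + (1/3 - 4 + 10/3)))))) = 56192/((176/((240/(49 - 1/3))))) = 56192/((176/((240/(146/3))))) = 56192/((176/(((3/146)*240)))) = 56192/((176/(360/73))) = 56192/((176*(73/360))) = 56192/(1606/45) = 56192*(45/1606) = 1264320/803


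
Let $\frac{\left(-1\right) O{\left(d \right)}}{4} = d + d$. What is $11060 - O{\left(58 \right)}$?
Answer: $11524$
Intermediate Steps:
$O{\left(d \right)} = - 8 d$ ($O{\left(d \right)} = - 4 \left(d + d\right) = - 4 \cdot 2 d = - 8 d$)
$11060 - O{\left(58 \right)} = 11060 - \left(-8\right) 58 = 11060 - -464 = 11060 + 464 = 11524$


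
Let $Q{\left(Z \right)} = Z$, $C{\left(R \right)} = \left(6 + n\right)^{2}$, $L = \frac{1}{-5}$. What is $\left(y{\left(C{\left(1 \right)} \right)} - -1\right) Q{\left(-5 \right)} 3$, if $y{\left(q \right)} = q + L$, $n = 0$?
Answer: $-552$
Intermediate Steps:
$L = - \frac{1}{5} \approx -0.2$
$C{\left(R \right)} = 36$ ($C{\left(R \right)} = \left(6 + 0\right)^{2} = 6^{2} = 36$)
$y{\left(q \right)} = - \frac{1}{5} + q$ ($y{\left(q \right)} = q - \frac{1}{5} = - \frac{1}{5} + q$)
$\left(y{\left(C{\left(1 \right)} \right)} - -1\right) Q{\left(-5 \right)} 3 = \left(\left(- \frac{1}{5} + 36\right) - -1\right) \left(-5\right) 3 = \left(\frac{179}{5} + 1\right) \left(-5\right) 3 = \frac{184}{5} \left(-5\right) 3 = \left(-184\right) 3 = -552$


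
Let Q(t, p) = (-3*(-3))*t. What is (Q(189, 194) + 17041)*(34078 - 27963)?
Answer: 114607330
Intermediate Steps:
Q(t, p) = 9*t
(Q(189, 194) + 17041)*(34078 - 27963) = (9*189 + 17041)*(34078 - 27963) = (1701 + 17041)*6115 = 18742*6115 = 114607330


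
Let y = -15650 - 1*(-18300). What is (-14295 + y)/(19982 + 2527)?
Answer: -11645/22509 ≈ -0.51735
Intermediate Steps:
y = 2650 (y = -15650 + 18300 = 2650)
(-14295 + y)/(19982 + 2527) = (-14295 + 2650)/(19982 + 2527) = -11645/22509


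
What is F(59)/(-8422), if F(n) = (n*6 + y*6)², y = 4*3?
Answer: -90738/4211 ≈ -21.548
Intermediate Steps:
y = 12
F(n) = (72 + 6*n)² (F(n) = (n*6 + 12*6)² = (6*n + 72)² = (72 + 6*n)²)
F(59)/(-8422) = (36*(12 + 59)²)/(-8422) = (36*71²)*(-1/8422) = (36*5041)*(-1/8422) = 181476*(-1/8422) = -90738/4211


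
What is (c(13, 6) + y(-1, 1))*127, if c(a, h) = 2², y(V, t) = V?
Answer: 381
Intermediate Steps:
c(a, h) = 4
(c(13, 6) + y(-1, 1))*127 = (4 - 1)*127 = 3*127 = 381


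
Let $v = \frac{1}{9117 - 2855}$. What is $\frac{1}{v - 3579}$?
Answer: $- \frac{6262}{22411697} \approx -0.00027941$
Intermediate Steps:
$v = \frac{1}{6262} \approx 0.00015969$
$\frac{1}{v - 3579} = \frac{1}{\frac{1}{6262} - 3579} = \frac{1}{- \frac{22411697}{6262}} = - \frac{6262}{22411697}$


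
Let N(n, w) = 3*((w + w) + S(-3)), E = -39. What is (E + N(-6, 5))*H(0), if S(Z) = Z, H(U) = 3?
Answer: -54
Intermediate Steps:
N(n, w) = -9 + 6*w (N(n, w) = 3*((w + w) - 3) = 3*(2*w - 3) = 3*(-3 + 2*w) = -9 + 6*w)
(E + N(-6, 5))*H(0) = (-39 + (-9 + 6*5))*3 = (-39 + (-9 + 30))*3 = (-39 + 21)*3 = -18*3 = -54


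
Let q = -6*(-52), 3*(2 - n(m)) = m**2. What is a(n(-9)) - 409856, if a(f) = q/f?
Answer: -10246712/25 ≈ -4.0987e+5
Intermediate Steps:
n(m) = 2 - m**2/3
q = 312
a(f) = 312/f
a(n(-9)) - 409856 = 312/(2 - 1/3*(-9)**2) - 409856 = 312/(2 - 1/3*81) - 409856 = 312/(2 - 27) - 409856 = 312/(-25) - 409856 = 312*(-1/25) - 409856 = -312/25 - 409856 = -10246712/25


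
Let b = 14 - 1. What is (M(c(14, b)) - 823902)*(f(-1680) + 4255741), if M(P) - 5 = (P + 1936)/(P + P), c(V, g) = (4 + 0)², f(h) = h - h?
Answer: -3506032642476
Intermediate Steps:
f(h) = 0
b = 13
c(V, g) = 16 (c(V, g) = 4² = 16)
M(P) = 5 + (1936 + P)/(2*P) (M(P) = 5 + (P + 1936)/(P + P) = 5 + (1936 + P)/((2*P)) = 5 + (1936 + P)*(1/(2*P)) = 5 + (1936 + P)/(2*P))
(M(c(14, b)) - 823902)*(f(-1680) + 4255741) = ((11/2 + 968/16) - 823902)*(0 + 4255741) = ((11/2 + 968*(1/16)) - 823902)*4255741 = ((11/2 + 121/2) - 823902)*4255741 = (66 - 823902)*4255741 = -823836*4255741 = -3506032642476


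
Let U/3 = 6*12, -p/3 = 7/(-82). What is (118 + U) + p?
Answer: 27409/82 ≈ 334.26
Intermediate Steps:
p = 21/82 (p = -21/(-82) = -21*(-1)/82 = -3*(-7/82) = 21/82 ≈ 0.25610)
U = 216 (U = 3*(6*12) = 3*72 = 216)
(118 + U) + p = (118 + 216) + 21/82 = 334 + 21/82 = 27409/82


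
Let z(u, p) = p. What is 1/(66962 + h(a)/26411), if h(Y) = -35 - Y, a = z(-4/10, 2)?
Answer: 26411/1768533345 ≈ 1.4934e-5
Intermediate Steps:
a = 2
1/(66962 + h(a)/26411) = 1/(66962 + (-35 - 1*2)/26411) = 1/(66962 + (-35 - 2)*(1/26411)) = 1/(66962 - 37*1/26411) = 1/(66962 - 37/26411) = 1/(1768533345/26411) = 26411/1768533345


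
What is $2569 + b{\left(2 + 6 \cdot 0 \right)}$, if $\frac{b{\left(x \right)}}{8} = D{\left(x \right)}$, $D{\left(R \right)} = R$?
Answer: $2585$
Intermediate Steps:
$b{\left(x \right)} = 8 x$
$2569 + b{\left(2 + 6 \cdot 0 \right)} = 2569 + 8 \left(2 + 6 \cdot 0\right) = 2569 + 8 \left(2 + 0\right) = 2569 + 8 \cdot 2 = 2569 + 16 = 2585$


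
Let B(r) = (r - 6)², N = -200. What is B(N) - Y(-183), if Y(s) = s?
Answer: 42619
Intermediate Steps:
B(r) = (-6 + r)²
B(N) - Y(-183) = (-6 - 200)² - 1*(-183) = (-206)² + 183 = 42436 + 183 = 42619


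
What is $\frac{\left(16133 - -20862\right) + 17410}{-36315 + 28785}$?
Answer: $- \frac{3627}{502} \approx -7.2251$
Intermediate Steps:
$\frac{\left(16133 - -20862\right) + 17410}{-36315 + 28785} = \frac{\left(16133 + 20862\right) + 17410}{-7530} = \left(36995 + 17410\right) \left(- \frac{1}{7530}\right) = 54405 \left(- \frac{1}{7530}\right) = - \frac{3627}{502}$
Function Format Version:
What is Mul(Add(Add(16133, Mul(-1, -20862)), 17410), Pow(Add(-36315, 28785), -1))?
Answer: Rational(-3627, 502) ≈ -7.2251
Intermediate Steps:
Mul(Add(Add(16133, Mul(-1, -20862)), 17410), Pow(Add(-36315, 28785), -1)) = Mul(Add(Add(16133, 20862), 17410), Pow(-7530, -1)) = Mul(Add(36995, 17410), Rational(-1, 7530)) = Mul(54405, Rational(-1, 7530)) = Rational(-3627, 502)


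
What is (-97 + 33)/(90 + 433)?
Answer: -64/523 ≈ -0.12237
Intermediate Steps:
(-97 + 33)/(90 + 433) = -64/523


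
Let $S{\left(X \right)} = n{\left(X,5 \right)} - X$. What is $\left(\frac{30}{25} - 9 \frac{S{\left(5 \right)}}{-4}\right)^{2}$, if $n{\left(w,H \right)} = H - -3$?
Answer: $\frac{25281}{400} \approx 63.203$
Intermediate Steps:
$n{\left(w,H \right)} = 3 + H$ ($n{\left(w,H \right)} = H + 3 = 3 + H$)
$S{\left(X \right)} = 8 - X$ ($S{\left(X \right)} = \left(3 + 5\right) - X = 8 - X$)
$\left(\frac{30}{25} - 9 \frac{S{\left(5 \right)}}{-4}\right)^{2} = \left(\frac{30}{25} - 9 \frac{8 - 5}{-4}\right)^{2} = \left(30 \cdot \frac{1}{25} - 9 \left(8 - 5\right) \left(- \frac{1}{4}\right)\right)^{2} = \left(\frac{6}{5} - 9 \cdot 3 \left(- \frac{1}{4}\right)\right)^{2} = \left(\frac{6}{5} - - \frac{27}{4}\right)^{2} = \left(\frac{6}{5} + \frac{27}{4}\right)^{2} = \left(\frac{159}{20}\right)^{2} = \frac{25281}{400}$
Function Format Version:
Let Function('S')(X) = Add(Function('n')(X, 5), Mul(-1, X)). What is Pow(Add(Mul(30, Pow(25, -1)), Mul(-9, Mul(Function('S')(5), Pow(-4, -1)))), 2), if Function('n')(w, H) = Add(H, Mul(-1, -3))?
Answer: Rational(25281, 400) ≈ 63.203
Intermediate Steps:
Function('n')(w, H) = Add(3, H) (Function('n')(w, H) = Add(H, 3) = Add(3, H))
Function('S')(X) = Add(8, Mul(-1, X)) (Function('S')(X) = Add(Add(3, 5), Mul(-1, X)) = Add(8, Mul(-1, X)))
Pow(Add(Mul(30, Pow(25, -1)), Mul(-9, Mul(Function('S')(5), Pow(-4, -1)))), 2) = Pow(Add(Mul(30, Pow(25, -1)), Mul(-9, Mul(Add(8, Mul(-1, 5)), Pow(-4, -1)))), 2) = Pow(Add(Mul(30, Rational(1, 25)), Mul(-9, Mul(Add(8, -5), Rational(-1, 4)))), 2) = Pow(Add(Rational(6, 5), Mul(-9, Mul(3, Rational(-1, 4)))), 2) = Pow(Add(Rational(6, 5), Mul(-9, Rational(-3, 4))), 2) = Pow(Add(Rational(6, 5), Rational(27, 4)), 2) = Pow(Rational(159, 20), 2) = Rational(25281, 400)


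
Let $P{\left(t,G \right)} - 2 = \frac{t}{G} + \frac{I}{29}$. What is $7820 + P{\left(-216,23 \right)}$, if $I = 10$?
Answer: $\frac{5211240}{667} \approx 7813.0$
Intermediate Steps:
$P{\left(t,G \right)} = \frac{68}{29} + \frac{t}{G}$ ($P{\left(t,G \right)} = 2 + \left(\frac{t}{G} + \frac{10}{29}\right) = 2 + \left(\frac{10}{29} + \frac{t}{G}\right) = \frac{68}{29} + \frac{t}{G}$)
$7820 + P{\left(-216,23 \right)} = 7820 + \left(\frac{68}{29} - \frac{216}{23}\right) = 7820 - \frac{4700}{667} = \frac{5211240}{667}$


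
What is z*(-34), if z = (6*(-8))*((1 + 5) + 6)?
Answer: 19584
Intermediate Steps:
z = -576 (z = -48*(6 + 6) = -48*12 = -576)
z*(-34) = -576*(-34) = 19584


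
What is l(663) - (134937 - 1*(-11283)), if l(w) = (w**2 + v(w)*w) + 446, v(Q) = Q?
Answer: 733364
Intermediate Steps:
l(w) = 446 + 2*w**2 (l(w) = (w**2 + w*w) + 446 = (w**2 + w**2) + 446 = 2*w**2 + 446 = 446 + 2*w**2)
l(663) - (134937 - 1*(-11283)) = (446 + 2*663**2) - (134937 - 1*(-11283)) = (446 + 2*439569) - (134937 + 11283) = (446 + 879138) - 1*146220 = 879584 - 146220 = 733364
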